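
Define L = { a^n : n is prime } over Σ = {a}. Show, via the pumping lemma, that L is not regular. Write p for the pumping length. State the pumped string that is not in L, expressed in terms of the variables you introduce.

a^{q(1+k)}

Toward a contradiction, assume L is regular with pumping length p.
Let q be a prime with q ≥ p+2 (infinitely many primes exist), and take w = a^q ∈ L with |w| = q ≥ p.
The pumping lemma gives a decomposition w = xyz where |xy| ≤ p and |y| ≥ 1.
Then y = a^k for some k with 1 ≤ k ≤ p.
Since 1 ≤ k ≤ p, |xz| = q-k. Pump with i = q+1: |xy^{q+1}z| = (q-k)+(q+1)k = q+qk = q(1+k), which is composite (both factors ≥ 2). So xy^{q+1}z = a^{q(1+k)} ∉ L.
This is a contradiction; hence L is not regular.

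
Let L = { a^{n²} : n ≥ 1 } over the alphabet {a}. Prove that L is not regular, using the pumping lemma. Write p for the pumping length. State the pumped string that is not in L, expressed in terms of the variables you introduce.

Assume L is regular. Let p be the pumping length given by the pumping lemma.
Take w = a^{p²} ∈ L with |w| = p² ≥ p.
The pumping lemma gives a decomposition w = xyz where |xy| ≤ p and |y| ≥ 1.
Then y = a^k for some k with 1 ≤ k ≤ p.
Pump with i = 2: xy^2z = a^{p²+k}. Since 1 ≤ k ≤ p, p² < p²+k ≤ p²+p < (p+1)², so p²+k lies strictly between consecutive squares and is not a perfect square. So xy^2z ∉ L.
Contradiction. Therefore L is not regular.

a^{p²+k}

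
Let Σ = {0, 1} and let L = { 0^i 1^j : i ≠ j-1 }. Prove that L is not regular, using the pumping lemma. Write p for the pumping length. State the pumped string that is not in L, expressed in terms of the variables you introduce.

0^{p+p!} 1^{p+p!+1}

Assume L is regular; let p be its pumping constant.
Choose w = 0^p 1^{p+p!+1}. Since p ≠ (p+p!+1)-1 = p+p!, w ∈ L; and |w| ≥ p.
Write w = xyz as guaranteed by the lemma, with |xy| ≤ p and y is nonempty.
Since the first p symbols of w are all 0's and |xy| ≤ p, y lies entirely in the leading 0-block: y = 0^k for some k with 1 ≤ k ≤ p.
Since 1 ≤ k ≤ p, k divides p!; set t = 1 + p!/k. Then xy^t z has p + (p!/k)·k = p + p! copies of 0. Now the 0-count is p+p! and (1-count)-1 = (p+p!+1)-1 = p+p!, so i ≠ j-1 fails. So xy^t z = 0^{p+p!} 1^{p+p!+1} ∉ L.
This contradicts the pumping lemma, so L is not regular.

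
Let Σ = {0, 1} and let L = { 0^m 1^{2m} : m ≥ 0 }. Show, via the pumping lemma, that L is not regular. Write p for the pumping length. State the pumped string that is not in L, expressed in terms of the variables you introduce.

0^{p+k} 1^{2p}

Toward a contradiction, assume L is regular with pumping length p.
Let w = 0^p 1^{2p} ∈ L; note |w| = 3p ≥ p.
By the pumping lemma, w = xyz with |xy| ≤ p and |y| ≥ 1.
The first p characters of w are 0's, so xy (and hence y) consists only of 0's. Write y = 0^k, 1 ≤ k ≤ p.
Pump with i = 2: xy^2z = 0^{p+k} 1^{2p}. For this to lie in L we would need 2p = 2(p+k), which forces k = 0. But k ≥ 1, so xy^2z ∉ L.
This contradicts the pumping lemma, so L is not regular.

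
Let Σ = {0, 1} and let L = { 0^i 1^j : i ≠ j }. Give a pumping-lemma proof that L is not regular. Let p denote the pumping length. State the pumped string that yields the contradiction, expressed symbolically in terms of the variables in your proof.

0^{p+p!} 1^{p+p!}

Assume L is regular. Let p be the pumping length given by the pumping lemma.
Choose w = 0^p 1^{p+p!}. Since p ≠ p+p!, w ∈ L; and |w| ≥ p.
By the pumping lemma, w = xyz with |xy| ≤ p and |y| > 0.
The first p characters of w are 0's, so xy (and hence y) consists only of 0's. Write y = 0^k, 1 ≤ k ≤ p.
Since 1 ≤ k ≤ p, k divides p!; set t = 1 + p!/k. Then xy^t z has p + (p!/k)·k = p + p! copies of 0. Now the 0-count equals the 1-count, so i ≠ j fails. So xy^t z = 0^{p+p!} 1^{p+p!} ∉ L.
This is a contradiction; hence L is not regular.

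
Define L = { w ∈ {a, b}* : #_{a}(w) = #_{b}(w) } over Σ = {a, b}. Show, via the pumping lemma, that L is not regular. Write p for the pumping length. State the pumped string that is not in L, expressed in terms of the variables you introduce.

Suppose for contradiction that L is regular, and let p be the pumping length.
Choose w = a^p b^p ∈ L with |w| = 2p ≥ p.
The pumping lemma gives a decomposition w = xyz where |xy| ≤ p and |y| > 0.
Since the first p symbols of w are all a's and |xy| ≤ p, y lies entirely in the leading a-block: y = a^k for some k with 1 ≤ k ≤ p.
Pump with i = 2: xy^2z = a^{p+k} b^p has p+k occurrences of a but only p of b. Since k ≥ 1 the counts differ, so xy^2z ∉ L.
This contradicts the pumping lemma, so L is not regular.

a^{p+k} b^p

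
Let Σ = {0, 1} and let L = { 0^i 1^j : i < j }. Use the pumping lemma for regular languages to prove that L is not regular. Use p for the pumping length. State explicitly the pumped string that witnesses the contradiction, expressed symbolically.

0^{p+k} 1^{p+1}

Toward a contradiction, assume L is regular with pumping length p.
Choose w = 0^p 1^{p+1} ∈ L, with |w| = 2p+1 ≥ p.
Write w = xyz as guaranteed by the lemma, with |xy| ≤ p and |y| > 0.
The first p characters of w are 0's, so xy (and hence y) consists only of 0's. Write y = 0^k, 1 ≤ k ≤ p.
Consider xy^2z = 0^{p+k} 1^{p+1}. Since k ≥ 1, the 0-count p+k is at least p+1, so i < j fails; thus xy^2z ∉ L.
This contradicts the pumping lemma, so L is not regular.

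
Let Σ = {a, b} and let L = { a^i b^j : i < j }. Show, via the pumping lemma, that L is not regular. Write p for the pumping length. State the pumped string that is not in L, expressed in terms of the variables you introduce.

Toward a contradiction, assume L is regular with pumping length p.
Choose w = a^p b^{p+1} ∈ L, with |w| = 2p+1 ≥ p.
The pumping lemma gives a decomposition w = xyz where |xy| ≤ p and |y| > 0.
Because |xy| ≤ p and w begins with p copies of a, we have y = a^k with 1 ≤ k ≤ p.
Consider xy^2z = a^{p+k} b^{p+1}. Since k ≥ 1, the a-count p+k is at least p+1, so i < j fails; thus xy^2z ∉ L.
Contradiction. Therefore L is not regular.

a^{p+k} b^{p+1}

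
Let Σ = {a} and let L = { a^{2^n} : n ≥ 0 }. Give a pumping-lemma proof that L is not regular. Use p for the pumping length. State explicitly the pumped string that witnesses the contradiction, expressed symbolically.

a^{2^p+k}

Assume L is regular; let p be its pumping constant.
Take w = a^{2^p} ∈ L with |w| = 2^p ≥ p.
The pumping lemma gives a decomposition w = xyz where |xy| ≤ p and |y| > 0.
Then y = a^k for some k with 1 ≤ k ≤ p.
Pump with i = 2: xy^2z = a^{2^p+k}. Since 1 ≤ k ≤ p < 2^p, we have 2^p < 2^p+k < 2^{p+1}, so 2^p+k is not a power of 2. So xy^2z ∉ L.
This contradicts the pumping lemma, so L is not regular.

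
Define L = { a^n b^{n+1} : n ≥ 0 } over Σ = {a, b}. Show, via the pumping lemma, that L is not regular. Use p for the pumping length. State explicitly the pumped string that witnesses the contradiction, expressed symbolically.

a^{p+k} b^{p+1}

Assume L is regular. Let p be the pumping length given by the pumping lemma.
Take w = a^p b^{p+1}. Then w ∈ L and |w| = 2p+1 ≥ p.
Write w = xyz as guaranteed by the lemma, with |xy| ≤ p and |y| ≥ 1.
Since the first p symbols of w are all a's and |xy| ≤ p, y lies entirely in the leading a-block: y = a^k for some k with 1 ≤ k ≤ p.
Pump with i = 2: xy^2z = a^{p+k} b^{p+1}. For this to lie in L we would need p+1 = (p+k)+1, which forces k = 0. But k ≥ 1, so xy^2z ∉ L.
Contradiction. Therefore L is not regular.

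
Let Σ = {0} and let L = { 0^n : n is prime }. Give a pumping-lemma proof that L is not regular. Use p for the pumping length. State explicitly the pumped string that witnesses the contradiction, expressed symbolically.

0^{q(1+k)}

Toward a contradiction, assume L is regular with pumping length p.
Let q be a prime with q ≥ p+2 (infinitely many primes exist), and take w = 0^q ∈ L with |w| = q ≥ p.
By the pumping lemma, w = xyz with |xy| ≤ p and |y| > 0.
Then y = 0^k for some k with 1 ≤ k ≤ p.
Since 1 ≤ k ≤ p, |xz| = q-k. Pump with i = q+1: |xy^{q+1}z| = (q-k)+(q+1)k = q+qk = q(1+k), which is composite (both factors ≥ 2). So xy^{q+1}z = 0^{q(1+k)} ∉ L.
Contradiction. Therefore L is not regular.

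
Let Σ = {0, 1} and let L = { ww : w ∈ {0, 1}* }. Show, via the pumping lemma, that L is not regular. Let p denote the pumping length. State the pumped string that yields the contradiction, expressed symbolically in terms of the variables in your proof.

Suppose for contradiction that L is regular, and let p be the pumping length.
Take w = 0^p 1^p 0^p 1^p = uu where u = 0^p1^p; then w ∈ L and |w| = 4p ≥ p.
By the pumping lemma, w = xyz with |xy| ≤ p and y is nonempty.
Because |xy| ≤ p and w begins with p copies of 0, we have y = 0^k with 1 ≤ k ≤ p.
Pump with i = 2: xy^2z = 0^{p+k} 1^p 0^p 1^p, of length 4p+k. Suppose this equals vv. The string starts with 0 and ends with 1, so v does too; thus the boundary between the two copies of v is a 1→0 transition. There is exactly one such transition, at position 2p+k, so |v| = 2p+k and |vv| = 4p+2k ≠ 4p+k since k ≥ 1. So xy^2z ∉ L.
Contradiction. Therefore L is not regular.

0^{p+k} 1^p 0^p 1^p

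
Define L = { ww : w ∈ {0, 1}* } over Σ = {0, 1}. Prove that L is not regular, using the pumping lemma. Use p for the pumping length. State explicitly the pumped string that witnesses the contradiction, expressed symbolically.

0^{p+k} 1^p 0^p 1^p

Suppose for contradiction that L is regular, and let p be the pumping length.
Take w = 0^p 1^p 0^p 1^p = uu where u = 0^p1^p; then w ∈ L and |w| = 4p ≥ p.
By the pumping lemma, w = xyz with |xy| ≤ p and y is nonempty.
Because |xy| ≤ p and w begins with p copies of 0, we have y = 0^k with 1 ≤ k ≤ p.
Pump with i = 2: xy^2z = 0^{p+k} 1^p 0^p 1^p, of length 4p+k. Suppose this equals vv. The string starts with 0 and ends with 1, so v does too; thus the boundary between the two copies of v is a 1→0 transition. There is exactly one such transition, at position 2p+k, so |v| = 2p+k and |vv| = 4p+2k ≠ 4p+k since k ≥ 1. So xy^2z ∉ L.
This contradicts the pumping lemma, so L is not regular.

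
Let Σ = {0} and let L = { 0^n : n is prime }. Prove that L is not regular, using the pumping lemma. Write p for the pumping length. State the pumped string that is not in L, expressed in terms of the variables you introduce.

0^{q(1+k)}

Assume L is regular. Let p be the pumping length given by the pumping lemma.
Let q be a prime with q ≥ p+2 (infinitely many primes exist), and take w = 0^q ∈ L with |w| = q ≥ p.
Write w = xyz as guaranteed by the lemma, with |xy| ≤ p and |y| ≥ 1.
Then y = 0^k for some k with 1 ≤ k ≤ p.
Since 1 ≤ k ≤ p, |xz| = q-k. Pump with i = q+1: |xy^{q+1}z| = (q-k)+(q+1)k = q+qk = q(1+k), which is composite (both factors ≥ 2). So xy^{q+1}z = 0^{q(1+k)} ∉ L.
Contradiction. Therefore L is not regular.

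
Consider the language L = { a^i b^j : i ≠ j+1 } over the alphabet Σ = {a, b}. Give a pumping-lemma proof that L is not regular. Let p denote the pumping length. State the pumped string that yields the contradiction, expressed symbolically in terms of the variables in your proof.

a^{p+p!} b^{p+p!-1}

Assume L is regular. Let p be the pumping length given by the pumping lemma.
Choose w = a^p b^{p+p!-1}. Since p ≠ (p+p!-1)+1 = p+p!, w ∈ L; and |w| ≥ p.
Write w = xyz as guaranteed by the lemma, with |xy| ≤ p and |y| ≥ 1.
The first p characters of w are a's, so xy (and hence y) consists only of a's. Write y = a^k, 1 ≤ k ≤ p.
Since 1 ≤ k ≤ p, k divides p!; set t = 1 + p!/k. Then xy^t z has p + (p!/k)·k = p + p! copies of a. Now the a-count is p+p! and (b-count)+1 = (p+p!-1)+1 = p+p!, so i ≠ j+1 fails. So xy^t z = a^{p+p!} b^{p+p!-1} ∉ L.
This contradicts the pumping lemma, so L is not regular.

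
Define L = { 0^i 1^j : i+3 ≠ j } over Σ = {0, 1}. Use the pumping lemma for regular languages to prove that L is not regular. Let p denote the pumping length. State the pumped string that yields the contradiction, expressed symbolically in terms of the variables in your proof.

Toward a contradiction, assume L is regular with pumping length p.
Choose w = 0^p 1^{p+p!+3}. Since p ≠ (p+p!+3)-3 = p+p!, w ∈ L; and |w| ≥ p.
By the pumping lemma, w = xyz with |xy| ≤ p and |y| ≥ 1.
Since the first p symbols of w are all 0's and |xy| ≤ p, y lies entirely in the leading 0-block: y = 0^k for some k with 1 ≤ k ≤ p.
Since 1 ≤ k ≤ p, k divides p!; set t = 1 + p!/k. Then xy^t z has p + (p!/k)·k = p + p! copies of 0. Now the 0-count is p+p! and (1-count)-3 = (p+p!+3)-3 = p+p!, so i+3 ≠ j fails. So xy^t z = 0^{p+p!} 1^{p+p!+3} ∉ L.
This is a contradiction; hence L is not regular.

0^{p+p!} 1^{p+p!+3}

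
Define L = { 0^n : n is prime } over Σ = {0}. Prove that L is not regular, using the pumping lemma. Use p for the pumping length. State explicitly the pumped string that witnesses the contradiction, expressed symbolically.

Suppose for contradiction that L is regular, and let p be the pumping length.
Let q be a prime with q ≥ p+2 (infinitely many primes exist), and take w = 0^q ∈ L with |w| = q ≥ p.
The pumping lemma gives a decomposition w = xyz where |xy| ≤ p and y is nonempty.
Then y = 0^k for some k with 1 ≤ k ≤ p.
Since 1 ≤ k ≤ p, |xz| = q-k. Pump with i = q+1: |xy^{q+1}z| = (q-k)+(q+1)k = q+qk = q(1+k), which is composite (both factors ≥ 2). So xy^{q+1}z = 0^{q(1+k)} ∉ L.
Contradiction. Therefore L is not regular.

0^{q(1+k)}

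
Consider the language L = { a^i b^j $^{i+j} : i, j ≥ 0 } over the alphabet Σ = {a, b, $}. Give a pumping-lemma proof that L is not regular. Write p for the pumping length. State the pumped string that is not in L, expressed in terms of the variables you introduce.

Assume L is regular; let p be its pumping constant.
Take w = a^p b^p $^{2p} ∈ L (with i=j=p, i+j=2p), |w| = 4p ≥ p.
The pumping lemma gives a decomposition w = xyz where |xy| ≤ p and |y| ≥ 1.
Because |xy| ≤ p and w begins with p copies of a, we have y = a^k with 1 ≤ k ≤ p.
Consider xy^2z = a^{p+k} b^p $^{2p}. Now the a- and b-counts sum to 2p+k, but the $-count is 2p ≠ 2p+k. So xy^2z ∉ L.
This contradicts the pumping lemma, so L is not regular.

a^{p+k} b^p $^{2p}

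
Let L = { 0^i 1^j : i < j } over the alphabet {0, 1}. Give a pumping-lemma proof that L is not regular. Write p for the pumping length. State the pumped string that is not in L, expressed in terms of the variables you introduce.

Assume L is regular; let p be its pumping constant.
Choose w = 0^p 1^{p+1} ∈ L, with |w| = 2p+1 ≥ p.
The pumping lemma gives a decomposition w = xyz where |xy| ≤ p and |y| > 0.
The first p characters of w are 0's, so xy (and hence y) consists only of 0's. Write y = 0^k, 1 ≤ k ≤ p.
Consider xy^2z = 0^{p+k} 1^{p+1}. Since k ≥ 1, the 0-count p+k is at least p+1, so i < j fails; thus xy^2z ∉ L.
This contradicts the pumping lemma, so L is not regular.

0^{p+k} 1^{p+1}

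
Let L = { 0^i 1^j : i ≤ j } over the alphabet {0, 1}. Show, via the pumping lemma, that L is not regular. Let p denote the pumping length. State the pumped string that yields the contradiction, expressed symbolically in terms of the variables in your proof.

Toward a contradiction, assume L is regular with pumping length p.
Choose w = 0^p 1^p ∈ L, with |w| = 2p ≥ p.
The pumping lemma gives a decomposition w = xyz where |xy| ≤ p and |y| > 0.
The first p characters of w are 0's, so xy (and hence y) consists only of 0's. Write y = 0^k, 1 ≤ k ≤ p.
Consider xy^2z = 0^{p+k} 1^p. Since k ≥ 1, the 0-count p+k exceeds the 1-count p, so i ≤ j fails; thus xy^2z ∉ L.
This contradicts the pumping lemma, so L is not regular.

0^{p+k} 1^p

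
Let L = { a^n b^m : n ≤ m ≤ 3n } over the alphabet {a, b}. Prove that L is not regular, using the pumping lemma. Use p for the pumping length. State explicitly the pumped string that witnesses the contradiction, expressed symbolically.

Assume L is regular; let p be its pumping constant.
Take w = a^p b^p ∈ L (since p ≤ p ≤ 3p), with |w| = 2p ≥ p.
The pumping lemma gives a decomposition w = xyz where |xy| ≤ p and |y| > 0.
Because |xy| ≤ p and w begins with p copies of a, we have y = a^k with 1 ≤ k ≤ p.
Pump with i = 2: xy^2z = a^{p+k} b^p. Now n = p+k > p = m, so the condition n ≤ m fails. Thus xy^2z ∉ L.
Contradiction. Therefore L is not regular.

a^{p+k} b^p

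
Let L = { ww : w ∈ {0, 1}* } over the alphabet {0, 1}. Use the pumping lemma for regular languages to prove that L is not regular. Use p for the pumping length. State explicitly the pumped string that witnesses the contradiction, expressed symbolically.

0^{p+k} 1^p 0^p 1^p

Assume L is regular. Let p be the pumping length given by the pumping lemma.
Take w = 0^p 1^p 0^p 1^p = uu where u = 0^p1^p; then w ∈ L and |w| = 4p ≥ p.
The pumping lemma gives a decomposition w = xyz where |xy| ≤ p and |y| ≥ 1.
Because |xy| ≤ p and w begins with p copies of 0, we have y = 0^k with 1 ≤ k ≤ p.
Pump with i = 2: xy^2z = 0^{p+k} 1^p 0^p 1^p, of length 4p+k. Suppose this equals vv. The string starts with 0 and ends with 1, so v does too; thus the boundary between the two copies of v is a 1→0 transition. There is exactly one such transition, at position 2p+k, so |v| = 2p+k and |vv| = 4p+2k ≠ 4p+k since k ≥ 1. So xy^2z ∉ L.
Contradiction. Therefore L is not regular.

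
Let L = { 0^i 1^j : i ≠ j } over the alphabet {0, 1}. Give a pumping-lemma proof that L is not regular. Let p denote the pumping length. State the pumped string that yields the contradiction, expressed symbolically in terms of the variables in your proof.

Toward a contradiction, assume L is regular with pumping length p.
Choose w = 0^p 1^{p+p!}. Since p ≠ p+p!, w ∈ L; and |w| ≥ p.
Write w = xyz as guaranteed by the lemma, with |xy| ≤ p and y is nonempty.
Because |xy| ≤ p and w begins with p copies of 0, we have y = 0^k with 1 ≤ k ≤ p.
Since 1 ≤ k ≤ p, k divides p!; set t = 1 + p!/k. Then xy^t z has p + (p!/k)·k = p + p! copies of 0. Now the 0-count equals the 1-count, so i ≠ j fails. So xy^t z = 0^{p+p!} 1^{p+p!} ∉ L.
This contradicts the pumping lemma, so L is not regular.

0^{p+p!} 1^{p+p!}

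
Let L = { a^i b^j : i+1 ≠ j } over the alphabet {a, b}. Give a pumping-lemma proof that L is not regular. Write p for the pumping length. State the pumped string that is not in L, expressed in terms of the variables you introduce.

Assume L is regular; let p be its pumping constant.
Choose w = a^p b^{p+p!+1}. Since p ≠ (p+p!+1)-1 = p+p!, w ∈ L; and |w| ≥ p.
Write w = xyz as guaranteed by the lemma, with |xy| ≤ p and |y| ≥ 1.
Since the first p symbols of w are all a's and |xy| ≤ p, y lies entirely in the leading a-block: y = a^k for some k with 1 ≤ k ≤ p.
Since 1 ≤ k ≤ p, k divides p!; set t = 1 + p!/k. Then xy^t z has p + (p!/k)·k = p + p! copies of a. Now the a-count is p+p! and (b-count)-1 = (p+p!+1)-1 = p+p!, so i+1 ≠ j fails. So xy^t z = a^{p+p!} b^{p+p!+1} ∉ L.
This contradicts the pumping lemma, so L is not regular.

a^{p+p!} b^{p+p!+1}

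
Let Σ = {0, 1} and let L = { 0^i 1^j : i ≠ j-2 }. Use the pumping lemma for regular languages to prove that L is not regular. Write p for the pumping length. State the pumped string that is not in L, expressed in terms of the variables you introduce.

Suppose for contradiction that L is regular, and let p be the pumping length.
Choose w = 0^p 1^{p+p!+2}. Since p ≠ (p+p!+2)-2 = p+p!, w ∈ L; and |w| ≥ p.
By the pumping lemma, w = xyz with |xy| ≤ p and y is nonempty.
Since the first p symbols of w are all 0's and |xy| ≤ p, y lies entirely in the leading 0-block: y = 0^k for some k with 1 ≤ k ≤ p.
Since 1 ≤ k ≤ p, k divides p!; set t = 1 + p!/k. Then xy^t z has p + (p!/k)·k = p + p! copies of 0. Now the 0-count is p+p! and (1-count)-2 = (p+p!+2)-2 = p+p!, so i ≠ j-2 fails. So xy^t z = 0^{p+p!} 1^{p+p!+2} ∉ L.
This contradicts the pumping lemma, so L is not regular.

0^{p+p!} 1^{p+p!+2}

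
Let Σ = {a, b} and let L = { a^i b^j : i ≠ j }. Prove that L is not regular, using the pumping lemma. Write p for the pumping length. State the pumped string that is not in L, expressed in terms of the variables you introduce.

Assume L is regular; let p be its pumping constant.
Choose w = a^p b^{p+p!}. Since p ≠ p+p!, w ∈ L; and |w| ≥ p.
The pumping lemma gives a decomposition w = xyz where |xy| ≤ p and |y| > 0.
Because |xy| ≤ p and w begins with p copies of a, we have y = a^k with 1 ≤ k ≤ p.
Since 1 ≤ k ≤ p, k divides p!; set t = 1 + p!/k. Then xy^t z has p + (p!/k)·k = p + p! copies of a. Now the a-count equals the b-count, so i ≠ j fails. So xy^t z = a^{p+p!} b^{p+p!} ∉ L.
This is a contradiction; hence L is not regular.

a^{p+p!} b^{p+p!}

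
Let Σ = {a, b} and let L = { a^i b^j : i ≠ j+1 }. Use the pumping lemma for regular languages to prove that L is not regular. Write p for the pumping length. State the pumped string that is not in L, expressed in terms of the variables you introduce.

Toward a contradiction, assume L is regular with pumping length p.
Choose w = a^p b^{p+p!-1}. Since p ≠ (p+p!-1)+1 = p+p!, w ∈ L; and |w| ≥ p.
The pumping lemma gives a decomposition w = xyz where |xy| ≤ p and |y| ≥ 1.
The first p characters of w are a's, so xy (and hence y) consists only of a's. Write y = a^k, 1 ≤ k ≤ p.
Since 1 ≤ k ≤ p, k divides p!; set t = 1 + p!/k. Then xy^t z has p + (p!/k)·k = p + p! copies of a. Now the a-count is p+p! and (b-count)+1 = (p+p!-1)+1 = p+p!, so i ≠ j+1 fails. So xy^t z = a^{p+p!} b^{p+p!-1} ∉ L.
Contradiction. Therefore L is not regular.

a^{p+p!} b^{p+p!-1}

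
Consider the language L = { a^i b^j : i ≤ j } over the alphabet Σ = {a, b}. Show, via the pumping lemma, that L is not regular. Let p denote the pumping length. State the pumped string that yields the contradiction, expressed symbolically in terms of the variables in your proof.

Assume L is regular; let p be its pumping constant.
Choose w = a^p b^p ∈ L, with |w| = 2p ≥ p.
By the pumping lemma, w = xyz with |xy| ≤ p and |y| ≥ 1.
The first p characters of w are a's, so xy (and hence y) consists only of a's. Write y = a^k, 1 ≤ k ≤ p.
Consider xy^2z = a^{p+k} b^p. Since k ≥ 1, the a-count p+k exceeds the b-count p, so i ≤ j fails; thus xy^2z ∉ L.
This contradicts the pumping lemma, so L is not regular.

a^{p+k} b^p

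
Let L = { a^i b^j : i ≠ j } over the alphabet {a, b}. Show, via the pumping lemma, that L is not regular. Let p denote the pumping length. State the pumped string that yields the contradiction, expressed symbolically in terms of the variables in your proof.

Assume L is regular. Let p be the pumping length given by the pumping lemma.
Choose w = a^p b^{p+p!}. Since p ≠ p+p!, w ∈ L; and |w| ≥ p.
By the pumping lemma, w = xyz with |xy| ≤ p and |y| > 0.
Because |xy| ≤ p and w begins with p copies of a, we have y = a^k with 1 ≤ k ≤ p.
Since 1 ≤ k ≤ p, k divides p!; set t = 1 + p!/k. Then xy^t z has p + (p!/k)·k = p + p! copies of a. Now the a-count equals the b-count, so i ≠ j fails. So xy^t z = a^{p+p!} b^{p+p!} ∉ L.
This contradicts the pumping lemma, so L is not regular.

a^{p+p!} b^{p+p!}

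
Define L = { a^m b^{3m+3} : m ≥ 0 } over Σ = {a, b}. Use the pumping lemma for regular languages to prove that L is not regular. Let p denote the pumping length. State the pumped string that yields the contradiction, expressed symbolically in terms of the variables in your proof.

a^{p+k} b^{3p+3}

Assume L is regular. Let p be the pumping length given by the pumping lemma.
Choose w = a^p b^{3p+3}, which is in L with |w| = 4p+3 ≥ p.
The pumping lemma gives a decomposition w = xyz where |xy| ≤ p and |y| > 0.
Since the first p symbols of w are all a's and |xy| ≤ p, y lies entirely in the leading a-block: y = a^k for some k with 1 ≤ k ≤ p.
Pump with i = 2: xy^2z = a^{p+k} b^{3p+3}. For this to lie in L we would need 3p+3 = 3(p+k)+3, which forces k = 0. But k ≥ 1, so xy^2z ∉ L.
Contradiction. Therefore L is not regular.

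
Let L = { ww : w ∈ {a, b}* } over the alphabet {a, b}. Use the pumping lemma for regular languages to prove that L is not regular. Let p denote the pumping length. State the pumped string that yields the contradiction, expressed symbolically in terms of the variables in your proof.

Toward a contradiction, assume L is regular with pumping length p.
Take w = a^p b^p a^p b^p = uu where u = a^pb^p; then w ∈ L and |w| = 4p ≥ p.
The pumping lemma gives a decomposition w = xyz where |xy| ≤ p and |y| > 0.
Since the first p symbols of w are all a's and |xy| ≤ p, y lies entirely in the leading a-block: y = a^k for some k with 1 ≤ k ≤ p.
Pump with i = 2: xy^2z = a^{p+k} b^p a^p b^p, of length 4p+k. Suppose this equals vv. The string starts with a and ends with b, so v does too; thus the boundary between the two copies of v is a b→a transition. There is exactly one such transition, at position 2p+k, so |v| = 2p+k and |vv| = 4p+2k ≠ 4p+k since k ≥ 1. So xy^2z ∉ L.
This contradicts the pumping lemma, so L is not regular.

a^{p+k} b^p a^p b^p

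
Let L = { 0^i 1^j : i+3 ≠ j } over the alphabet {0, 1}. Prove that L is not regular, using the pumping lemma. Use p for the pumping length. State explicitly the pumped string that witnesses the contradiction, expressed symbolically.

0^{p+p!} 1^{p+p!+3}

Assume L is regular. Let p be the pumping length given by the pumping lemma.
Choose w = 0^p 1^{p+p!+3}. Since p ≠ (p+p!+3)-3 = p+p!, w ∈ L; and |w| ≥ p.
The pumping lemma gives a decomposition w = xyz where |xy| ≤ p and |y| > 0.
The first p characters of w are 0's, so xy (and hence y) consists only of 0's. Write y = 0^k, 1 ≤ k ≤ p.
Since 1 ≤ k ≤ p, k divides p!; set t = 1 + p!/k. Then xy^t z has p + (p!/k)·k = p + p! copies of 0. Now the 0-count is p+p! and (1-count)-3 = (p+p!+3)-3 = p+p!, so i+3 ≠ j fails. So xy^t z = 0^{p+p!} 1^{p+p!+3} ∉ L.
This contradicts the pumping lemma, so L is not regular.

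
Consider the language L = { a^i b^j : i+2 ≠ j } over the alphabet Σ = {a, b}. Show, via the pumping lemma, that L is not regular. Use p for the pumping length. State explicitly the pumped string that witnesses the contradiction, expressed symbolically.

a^{p+p!} b^{p+p!+2}

Assume L is regular; let p be its pumping constant.
Choose w = a^p b^{p+p!+2}. Since p ≠ (p+p!+2)-2 = p+p!, w ∈ L; and |w| ≥ p.
The pumping lemma gives a decomposition w = xyz where |xy| ≤ p and y is nonempty.
Because |xy| ≤ p and w begins with p copies of a, we have y = a^k with 1 ≤ k ≤ p.
Since 1 ≤ k ≤ p, k divides p!; set t = 1 + p!/k. Then xy^t z has p + (p!/k)·k = p + p! copies of a. Now the a-count is p+p! and (b-count)-2 = (p+p!+2)-2 = p+p!, so i+2 ≠ j fails. So xy^t z = a^{p+p!} b^{p+p!+2} ∉ L.
This contradicts the pumping lemma, so L is not regular.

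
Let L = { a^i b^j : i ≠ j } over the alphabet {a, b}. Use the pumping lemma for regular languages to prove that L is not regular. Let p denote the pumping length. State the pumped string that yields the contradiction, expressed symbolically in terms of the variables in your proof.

a^{p+p!} b^{p+p!}

Assume L is regular. Let p be the pumping length given by the pumping lemma.
Choose w = a^p b^{p+p!}. Since p ≠ p+p!, w ∈ L; and |w| ≥ p.
The pumping lemma gives a decomposition w = xyz where |xy| ≤ p and |y| ≥ 1.
Because |xy| ≤ p and w begins with p copies of a, we have y = a^k with 1 ≤ k ≤ p.
Since 1 ≤ k ≤ p, k divides p!; set t = 1 + p!/k. Then xy^t z has p + (p!/k)·k = p + p! copies of a. Now the a-count equals the b-count, so i ≠ j fails. So xy^t z = a^{p+p!} b^{p+p!} ∉ L.
Contradiction. Therefore L is not regular.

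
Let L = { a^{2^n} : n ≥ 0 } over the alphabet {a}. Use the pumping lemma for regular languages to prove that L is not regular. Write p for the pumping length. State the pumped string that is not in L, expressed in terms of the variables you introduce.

Toward a contradiction, assume L is regular with pumping length p.
Take w = a^{2^p} ∈ L with |w| = 2^p ≥ p.
By the pumping lemma, w = xyz with |xy| ≤ p and |y| > 0.
Then y = a^k for some k with 1 ≤ k ≤ p.
Pump with i = 2: xy^2z = a^{2^p+k}. Since 1 ≤ k ≤ p < 2^p, we have 2^p < 2^p+k < 2^{p+1}, so 2^p+k is not a power of 2. So xy^2z ∉ L.
Contradiction. Therefore L is not regular.

a^{2^p+k}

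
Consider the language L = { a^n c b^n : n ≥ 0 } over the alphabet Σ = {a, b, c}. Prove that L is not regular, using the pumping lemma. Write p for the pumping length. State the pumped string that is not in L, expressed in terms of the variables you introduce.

Assume L is regular. Let p be the pumping length given by the pumping lemma.
Take w = a^p c b^p ∈ L with |w| = 2p+1 ≥ p.
Write w = xyz as guaranteed by the lemma, with |xy| ≤ p and |y| ≥ 1.
The first p characters of w are a's, so xy (and hence y) consists only of a's. Write y = a^k, 1 ≤ k ≤ p.
Pump with i = 2: xy^2z = a^{p+k} c b^p, which would require p+k = p. But k ≥ 1, so xy^2z ∉ L.
This is a contradiction; hence L is not regular.

a^{p+k} c b^p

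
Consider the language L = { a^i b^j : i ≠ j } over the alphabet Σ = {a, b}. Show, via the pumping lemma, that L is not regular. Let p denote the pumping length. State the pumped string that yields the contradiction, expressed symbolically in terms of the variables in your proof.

Suppose for contradiction that L is regular, and let p be the pumping length.
Choose w = a^p b^{p+p!}. Since p ≠ p+p!, w ∈ L; and |w| ≥ p.
By the pumping lemma, w = xyz with |xy| ≤ p and y is nonempty.
Since the first p symbols of w are all a's and |xy| ≤ p, y lies entirely in the leading a-block: y = a^k for some k with 1 ≤ k ≤ p.
Since 1 ≤ k ≤ p, k divides p!; set t = 1 + p!/k. Then xy^t z has p + (p!/k)·k = p + p! copies of a. Now the a-count equals the b-count, so i ≠ j fails. So xy^t z = a^{p+p!} b^{p+p!} ∉ L.
This contradicts the pumping lemma, so L is not regular.

a^{p+p!} b^{p+p!}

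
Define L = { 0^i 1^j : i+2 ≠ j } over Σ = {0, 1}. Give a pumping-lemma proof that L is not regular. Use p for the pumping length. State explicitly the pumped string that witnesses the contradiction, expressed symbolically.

Toward a contradiction, assume L is regular with pumping length p.
Choose w = 0^p 1^{p+p!+2}. Since p ≠ (p+p!+2)-2 = p+p!, w ∈ L; and |w| ≥ p.
Write w = xyz as guaranteed by the lemma, with |xy| ≤ p and |y| ≥ 1.
Since the first p symbols of w are all 0's and |xy| ≤ p, y lies entirely in the leading 0-block: y = 0^k for some k with 1 ≤ k ≤ p.
Since 1 ≤ k ≤ p, k divides p!; set t = 1 + p!/k. Then xy^t z has p + (p!/k)·k = p + p! copies of 0. Now the 0-count is p+p! and (1-count)-2 = (p+p!+2)-2 = p+p!, so i+2 ≠ j fails. So xy^t z = 0^{p+p!} 1^{p+p!+2} ∉ L.
This contradicts the pumping lemma, so L is not regular.

0^{p+p!} 1^{p+p!+2}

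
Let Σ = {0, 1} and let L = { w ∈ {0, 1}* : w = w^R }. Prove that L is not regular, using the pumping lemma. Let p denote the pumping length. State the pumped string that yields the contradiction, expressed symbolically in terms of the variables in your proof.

0^{p+k} 1 0^p

Suppose for contradiction that L is regular, and let p be the pumping length.
Take w = 0^p 1 0^p, a palindrome of length 2p+1 ≥ p.
Write w = xyz as guaranteed by the lemma, with |xy| ≤ p and y is nonempty.
The first p characters of w are 0's, so xy (and hence y) consists only of 0's. Write y = 0^k, 1 ≤ k ≤ p.
Pump with i = 2: xy^2z = 0^{p+k} 1 0^p. Its reverse is 0^p 1 0^{p+k}, which differs from xy^2z since k ≥ 1. So xy^2z is not a palindrome and xy^2z ∉ L.
This is a contradiction; hence L is not regular.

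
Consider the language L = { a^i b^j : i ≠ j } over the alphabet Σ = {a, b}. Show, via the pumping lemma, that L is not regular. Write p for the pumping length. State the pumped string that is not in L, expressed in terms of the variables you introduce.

Assume L is regular; let p be its pumping constant.
Choose w = a^p b^{p+p!}. Since p ≠ p+p!, w ∈ L; and |w| ≥ p.
By the pumping lemma, w = xyz with |xy| ≤ p and y is nonempty.
Because |xy| ≤ p and w begins with p copies of a, we have y = a^k with 1 ≤ k ≤ p.
Since 1 ≤ k ≤ p, k divides p!; set t = 1 + p!/k. Then xy^t z has p + (p!/k)·k = p + p! copies of a. Now the a-count equals the b-count, so i ≠ j fails. So xy^t z = a^{p+p!} b^{p+p!} ∉ L.
Contradiction. Therefore L is not regular.

a^{p+p!} b^{p+p!}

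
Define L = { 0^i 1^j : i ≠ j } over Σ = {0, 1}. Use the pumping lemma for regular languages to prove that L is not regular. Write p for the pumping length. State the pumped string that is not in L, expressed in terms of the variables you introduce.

Assume L is regular. Let p be the pumping length given by the pumping lemma.
Choose w = 0^p 1^{p+p!}. Since p ≠ p+p!, w ∈ L; and |w| ≥ p.
Write w = xyz as guaranteed by the lemma, with |xy| ≤ p and y is nonempty.
Because |xy| ≤ p and w begins with p copies of 0, we have y = 0^k with 1 ≤ k ≤ p.
Since 1 ≤ k ≤ p, k divides p!; set t = 1 + p!/k. Then xy^t z has p + (p!/k)·k = p + p! copies of 0. Now the 0-count equals the 1-count, so i ≠ j fails. So xy^t z = 0^{p+p!} 1^{p+p!} ∉ L.
This contradicts the pumping lemma, so L is not regular.

0^{p+p!} 1^{p+p!}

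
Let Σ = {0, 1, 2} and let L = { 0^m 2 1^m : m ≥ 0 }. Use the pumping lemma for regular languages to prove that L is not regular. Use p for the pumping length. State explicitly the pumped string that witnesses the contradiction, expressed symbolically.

Toward a contradiction, assume L is regular with pumping length p.
Take w = 0^p 2 1^p ∈ L with |w| = 2p+1 ≥ p.
The pumping lemma gives a decomposition w = xyz where |xy| ≤ p and |y| > 0.
Since the first p symbols of w are all 0's and |xy| ≤ p, y lies entirely in the leading 0-block: y = 0^k for some k with 1 ≤ k ≤ p.
Pump with i = 2: xy^2z = 0^{p+k} 2 1^p, which would require p+k = p. But k ≥ 1, so xy^2z ∉ L.
Contradiction. Therefore L is not regular.

0^{p+k} 2 1^p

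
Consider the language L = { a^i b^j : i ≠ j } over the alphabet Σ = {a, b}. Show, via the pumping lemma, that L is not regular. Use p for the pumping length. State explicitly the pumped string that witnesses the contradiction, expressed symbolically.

a^{p+p!} b^{p+p!}

Assume L is regular; let p be its pumping constant.
Choose w = a^p b^{p+p!}. Since p ≠ p+p!, w ∈ L; and |w| ≥ p.
By the pumping lemma, w = xyz with |xy| ≤ p and y is nonempty.
The first p characters of w are a's, so xy (and hence y) consists only of a's. Write y = a^k, 1 ≤ k ≤ p.
Since 1 ≤ k ≤ p, k divides p!; set t = 1 + p!/k. Then xy^t z has p + (p!/k)·k = p + p! copies of a. Now the a-count equals the b-count, so i ≠ j fails. So xy^t z = a^{p+p!} b^{p+p!} ∉ L.
Contradiction. Therefore L is not regular.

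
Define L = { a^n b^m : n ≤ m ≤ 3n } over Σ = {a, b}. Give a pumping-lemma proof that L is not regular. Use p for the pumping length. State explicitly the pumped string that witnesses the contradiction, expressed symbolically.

Suppose for contradiction that L is regular, and let p be the pumping length.
Take w = a^p b^p ∈ L (since p ≤ p ≤ 3p), with |w| = 2p ≥ p.
Write w = xyz as guaranteed by the lemma, with |xy| ≤ p and |y| > 0.
The first p characters of w are a's, so xy (and hence y) consists only of a's. Write y = a^k, 1 ≤ k ≤ p.
Pump with i = 2: xy^2z = a^{p+k} b^p. Now n = p+k > p = m, so the condition n ≤ m fails. Thus xy^2z ∉ L.
Contradiction. Therefore L is not regular.

a^{p+k} b^p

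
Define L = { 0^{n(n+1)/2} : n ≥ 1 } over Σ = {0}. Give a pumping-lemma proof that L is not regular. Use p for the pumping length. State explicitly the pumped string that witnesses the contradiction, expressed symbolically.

Suppose for contradiction that L is regular, and let p be the pumping length.
Take w = 0^{p(p+1)/2} ∈ L with |w| = p(p+1)/2 ≥ p.
Write w = xyz as guaranteed by the lemma, with |xy| ≤ p and |y| ≥ 1.
Then y = 0^k for some k with 1 ≤ k ≤ p.
Pump with i = 2: xy^2z = 0^{p(p+1)/2+k}. Since 1 ≤ k ≤ p, p(p+1)/2 < p(p+1)/2+k ≤ p(p+1)/2+p < (p+1)(p+2)/2, so p(p+1)/2+k is strictly between consecutive triangular numbers. So xy^2z ∉ L.
Contradiction. Therefore L is not regular.

0^{p(p+1)/2+k}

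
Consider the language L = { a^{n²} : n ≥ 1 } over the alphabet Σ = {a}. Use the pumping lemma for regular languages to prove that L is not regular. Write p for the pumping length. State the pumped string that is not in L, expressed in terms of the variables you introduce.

Toward a contradiction, assume L is regular with pumping length p.
Take w = a^{p²} ∈ L with |w| = p² ≥ p.
The pumping lemma gives a decomposition w = xyz where |xy| ≤ p and |y| ≥ 1.
Then y = a^k for some k with 1 ≤ k ≤ p.
Pump with i = 2: xy^2z = a^{p²+k}. Since 1 ≤ k ≤ p, p² < p²+k ≤ p²+p < (p+1)², so p²+k lies strictly between consecutive squares and is not a perfect square. So xy^2z ∉ L.
This is a contradiction; hence L is not regular.

a^{p²+k}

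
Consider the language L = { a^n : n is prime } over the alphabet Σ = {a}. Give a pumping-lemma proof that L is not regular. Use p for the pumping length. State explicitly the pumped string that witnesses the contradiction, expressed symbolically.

Assume L is regular. Let p be the pumping length given by the pumping lemma.
Let q be a prime with q ≥ p+2 (infinitely many primes exist), and take w = a^q ∈ L with |w| = q ≥ p.
The pumping lemma gives a decomposition w = xyz where |xy| ≤ p and |y| ≥ 1.
Then y = a^k for some k with 1 ≤ k ≤ p.
Since 1 ≤ k ≤ p, |xz| = q-k. Pump with i = q+1: |xy^{q+1}z| = (q-k)+(q+1)k = q+qk = q(1+k), which is composite (both factors ≥ 2). So xy^{q+1}z = a^{q(1+k)} ∉ L.
This contradicts the pumping lemma, so L is not regular.

a^{q(1+k)}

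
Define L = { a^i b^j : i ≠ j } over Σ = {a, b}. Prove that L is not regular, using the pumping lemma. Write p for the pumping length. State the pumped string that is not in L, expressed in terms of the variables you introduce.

Suppose for contradiction that L is regular, and let p be the pumping length.
Choose w = a^p b^{p+p!}. Since p ≠ p+p!, w ∈ L; and |w| ≥ p.
Write w = xyz as guaranteed by the lemma, with |xy| ≤ p and y is nonempty.
The first p characters of w are a's, so xy (and hence y) consists only of a's. Write y = a^k, 1 ≤ k ≤ p.
Since 1 ≤ k ≤ p, k divides p!; set t = 1 + p!/k. Then xy^t z has p + (p!/k)·k = p + p! copies of a. Now the a-count equals the b-count, so i ≠ j fails. So xy^t z = a^{p+p!} b^{p+p!} ∉ L.
This contradicts the pumping lemma, so L is not regular.

a^{p+p!} b^{p+p!}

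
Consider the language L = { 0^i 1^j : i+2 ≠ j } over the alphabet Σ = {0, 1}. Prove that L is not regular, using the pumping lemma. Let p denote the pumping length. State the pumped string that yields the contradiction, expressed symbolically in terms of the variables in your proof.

Toward a contradiction, assume L is regular with pumping length p.
Choose w = 0^p 1^{p+p!+2}. Since p ≠ (p+p!+2)-2 = p+p!, w ∈ L; and |w| ≥ p.
The pumping lemma gives a decomposition w = xyz where |xy| ≤ p and |y| ≥ 1.
Because |xy| ≤ p and w begins with p copies of 0, we have y = 0^k with 1 ≤ k ≤ p.
Since 1 ≤ k ≤ p, k divides p!; set t = 1 + p!/k. Then xy^t z has p + (p!/k)·k = p + p! copies of 0. Now the 0-count is p+p! and (1-count)-2 = (p+p!+2)-2 = p+p!, so i+2 ≠ j fails. So xy^t z = 0^{p+p!} 1^{p+p!+2} ∉ L.
This is a contradiction; hence L is not regular.

0^{p+p!} 1^{p+p!+2}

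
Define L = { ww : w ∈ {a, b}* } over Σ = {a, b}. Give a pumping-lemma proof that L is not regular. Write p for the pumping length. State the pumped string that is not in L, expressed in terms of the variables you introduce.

a^{p+k} b^p a^p b^p

Suppose for contradiction that L is regular, and let p be the pumping length.
Take w = a^p b^p a^p b^p = uu where u = a^pb^p; then w ∈ L and |w| = 4p ≥ p.
Write w = xyz as guaranteed by the lemma, with |xy| ≤ p and y is nonempty.
Because |xy| ≤ p and w begins with p copies of a, we have y = a^k with 1 ≤ k ≤ p.
Pump with i = 2: xy^2z = a^{p+k} b^p a^p b^p, of length 4p+k. Suppose this equals vv. The string starts with a and ends with b, so v does too; thus the boundary between the two copies of v is a b→a transition. There is exactly one such transition, at position 2p+k, so |v| = 2p+k and |vv| = 4p+2k ≠ 4p+k since k ≥ 1. So xy^2z ∉ L.
Contradiction. Therefore L is not regular.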